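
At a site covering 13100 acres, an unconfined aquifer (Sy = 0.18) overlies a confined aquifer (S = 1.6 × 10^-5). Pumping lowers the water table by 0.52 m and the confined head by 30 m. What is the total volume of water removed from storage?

ΔV ≈ 4.99 × 10^6 m³

A = 13100 acres = 5.301 × 10^7 m²
Unconfined: ΔV_u = Sy × A × Δh_u = 0.18 × 5.301 × 10^7 × 0.52 = 4.962 × 10^6 m³
Confined: ΔV_c = S × A × Δh_c = 1.6 × 10^-5 × 5.301 × 10^7 × 30 = 25450 m³
Total ΔV = 4.962 × 10^6 + 25450 = 4.988 × 10^6 m³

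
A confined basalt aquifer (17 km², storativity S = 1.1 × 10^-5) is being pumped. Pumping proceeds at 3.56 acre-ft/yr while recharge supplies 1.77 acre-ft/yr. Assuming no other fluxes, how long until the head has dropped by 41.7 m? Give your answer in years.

A = 17 km² = 1.7 × 10^7 m²
ΔV = S × A × Δh = 1.1 × 10^-5 × 1.7 × 10^7 × 41.7 = 7798 m³
Net withdrawal = 3.56 − 1.77 = 1.79 acre-ft/yr = 6.049 m³/d
t = ΔV / Q = 7798 m³ / 6.049 m³/d = 1289 d
t = 1289 d ≈ 3.532 years

t ≈ 3.53 years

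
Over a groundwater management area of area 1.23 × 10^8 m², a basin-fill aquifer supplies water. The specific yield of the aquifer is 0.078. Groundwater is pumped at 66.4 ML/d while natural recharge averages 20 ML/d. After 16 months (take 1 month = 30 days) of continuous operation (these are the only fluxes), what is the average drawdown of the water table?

Net abstraction = 66.4 − 20 = 46.4 ML/d
Q_net = 46.4 ML/d = 46400 m³/d
t = 16 months = 480 d
ΔV = Q × t = 46400 m³/d × 480 d = 2.227 × 10^7 m³
Δh = ΔV / (Sy × A) = 2.227 × 10^7 / (0.078 × 1.23 × 10^8) = 2.321 m

Δh ≈ 2.32 m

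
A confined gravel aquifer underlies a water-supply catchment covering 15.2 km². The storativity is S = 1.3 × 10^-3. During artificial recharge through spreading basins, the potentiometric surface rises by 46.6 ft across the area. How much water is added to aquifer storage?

A = 15.2 km² = 1.52 × 10^7 m²
Δh = 46.6 ft = 14.2 m
ΔV = S × A × Δh = 0.0013 × 1.52 × 10^7 m² × 14.2 m = 2.807 × 10^5 m³

ΔV ≈ 2.81 × 10^5 m³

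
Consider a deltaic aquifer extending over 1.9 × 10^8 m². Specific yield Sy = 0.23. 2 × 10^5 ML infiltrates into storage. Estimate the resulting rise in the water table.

ΔV = 2 × 10^5 ML = 2 × 10^8 m³
Δh = ΔV / (Sy × A) = 2 × 10^8 m³ / (0.23 × 1.9 × 10^8 m²) = 4.577 m

Δh ≈ 4.58 m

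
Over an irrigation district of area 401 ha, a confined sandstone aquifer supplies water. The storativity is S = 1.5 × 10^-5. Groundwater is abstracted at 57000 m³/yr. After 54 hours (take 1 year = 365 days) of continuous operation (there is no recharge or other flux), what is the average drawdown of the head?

Δh ≈ 5.84 m

A = 401 ha = 4.01 × 10^6 m²
Q = 57000 m³/yr = 156.2 m³/d
t = 54 hours = 2.25 d
ΔV = Q × t = 156.2 m³/d × 2.25 d = 351.4 m³
Δh = ΔV / (S × A) = 351.4 / (1.5 × 10^-5 × 4.01 × 10^6) = 5.842 m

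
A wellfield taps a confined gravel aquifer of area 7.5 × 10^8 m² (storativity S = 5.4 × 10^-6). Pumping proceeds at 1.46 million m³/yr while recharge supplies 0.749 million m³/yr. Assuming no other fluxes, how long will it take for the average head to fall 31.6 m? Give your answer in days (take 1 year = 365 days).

ΔV = S × A × Δh = 5.4 × 10^-6 × 7.5 × 10^8 × 31.6 = 1.28 × 10^5 m³
Net withdrawal = 1.46 − 0.749 = 0.711 million m³/yr = 1948 m³/d
t = ΔV / Q = 1.28 × 10^5 m³ / 1948 m³/d = 65.7 d

t ≈ 65.7 days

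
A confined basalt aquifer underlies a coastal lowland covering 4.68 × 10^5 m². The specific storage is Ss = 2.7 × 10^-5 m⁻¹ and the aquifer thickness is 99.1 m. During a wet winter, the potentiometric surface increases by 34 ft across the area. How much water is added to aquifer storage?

ΔV ≈ 13000 m³

S = Ss × b = 2.7 × 10^-5 m⁻¹ × 99.1 m = 2.676 × 10^-3
Δh = 34 ft = 10.36 m
ΔV = S × A × Δh = 0.002676 × 4.68 × 10^5 m² × 10.36 m = 12980 m³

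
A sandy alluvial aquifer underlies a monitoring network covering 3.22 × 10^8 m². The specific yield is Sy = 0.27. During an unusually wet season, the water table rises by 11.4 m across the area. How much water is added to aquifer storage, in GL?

ΔV = Sy × A × Δh = 0.27 × 3.22 × 10^8 m² × 11.4 m = 9.911 × 10^8 m³
ΔV = 9.911 × 10^8 m³ = 991.1 GL

ΔV ≈ 991 GL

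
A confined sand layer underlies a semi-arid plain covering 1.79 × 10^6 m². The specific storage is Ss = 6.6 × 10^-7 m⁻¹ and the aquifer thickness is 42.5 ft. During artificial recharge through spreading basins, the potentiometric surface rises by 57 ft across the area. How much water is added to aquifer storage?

ΔV ≈ 266 m³

b = 42.5 ft = 12.95 m
S = Ss × b = 6.6 × 10^-7 m⁻¹ × 12.95 m = 8.55 × 10^-6
Δh = 57 ft = 17.37 m
ΔV = S × A × Δh = 8.55 × 10^-6 × 1.79 × 10^6 m² × 17.37 m = 265.9 m³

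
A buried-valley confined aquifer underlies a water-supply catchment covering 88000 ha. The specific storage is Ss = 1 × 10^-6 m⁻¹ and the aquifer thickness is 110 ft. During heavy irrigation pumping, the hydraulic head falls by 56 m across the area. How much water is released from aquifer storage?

ΔV ≈ 1.65 × 10^6 m³

b = 110 ft = 33.53 m
S = Ss × b = 1 × 10^-6 m⁻¹ × 33.53 m = 3.353 × 10^-5
A = 88000 ha = 8.8 × 10^8 m²
ΔV = S × A × Δh = 3.353 × 10^-5 × 8.8 × 10^8 m² × 56 m = 1.652 × 10^6 m³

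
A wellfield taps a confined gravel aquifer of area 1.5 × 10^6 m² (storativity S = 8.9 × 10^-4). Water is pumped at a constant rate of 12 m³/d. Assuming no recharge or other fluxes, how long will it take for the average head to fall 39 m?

t ≈ 4340 days

ΔV = S × A × Δh = 8.9 × 10^-4 × 1.5 × 10^6 × 39 = 52060 m³
t = ΔV / Q = 52060 m³ / 12 m³/d = 4339 d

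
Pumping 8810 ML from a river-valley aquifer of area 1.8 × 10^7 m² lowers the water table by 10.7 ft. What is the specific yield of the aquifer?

Sy ≈ 0.15

Δh = 10.7 ft = 3.261 m
ΔV = 8810 ML = 8.81 × 10^6 m³
Sy = ΔV / (A × Δh) = 8.81 × 10^6 m³ / (1.8 × 10^7 m² × 3.261 m) = 0.1501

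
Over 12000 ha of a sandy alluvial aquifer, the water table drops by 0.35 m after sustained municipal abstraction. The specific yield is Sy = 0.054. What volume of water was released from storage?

A = 12000 ha = 1.2 × 10^8 m²
ΔV = Sy × A × Δh = 0.054 × 1.2 × 10^8 m² × 0.35 m = 2.268 × 10^6 m³

ΔV ≈ 2.27 × 10^6 m³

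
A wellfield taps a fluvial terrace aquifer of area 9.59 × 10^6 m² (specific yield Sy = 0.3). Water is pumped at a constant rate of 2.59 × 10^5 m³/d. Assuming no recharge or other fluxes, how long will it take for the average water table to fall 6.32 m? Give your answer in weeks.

t ≈ 10 weeks

ΔV = Sy × A × Δh = 0.3 × 9.59 × 10^6 × 6.32 = 1.818 × 10^7 m³
t = ΔV / Q = 1.818 × 10^7 m³ / 2.59 × 10^5 m³/d = 70.2 d
t = 70.2 d ≈ 10.03 weeks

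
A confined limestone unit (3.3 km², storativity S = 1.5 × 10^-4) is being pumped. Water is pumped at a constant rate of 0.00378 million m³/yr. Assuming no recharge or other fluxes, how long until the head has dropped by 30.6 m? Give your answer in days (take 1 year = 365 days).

t ≈ 1460 days

A = 3.3 km² = 3.3 × 10^6 m²
ΔV = S × A × Δh = 1.5 × 10^-4 × 3.3 × 10^6 × 30.6 = 15150 m³
Q = 0.00378 million m³/yr = 10.36 m³/d
t = ΔV / Q = 15150 m³ / 10.36 m³/d = 1463 d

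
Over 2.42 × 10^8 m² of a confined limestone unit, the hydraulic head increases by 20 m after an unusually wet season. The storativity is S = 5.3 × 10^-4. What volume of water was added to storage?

ΔV = S × A × Δh = 5.3 × 10^-4 × 2.42 × 10^8 m² × 20 m = 2.565 × 10^6 m³

ΔV ≈ 2.57 × 10^6 m³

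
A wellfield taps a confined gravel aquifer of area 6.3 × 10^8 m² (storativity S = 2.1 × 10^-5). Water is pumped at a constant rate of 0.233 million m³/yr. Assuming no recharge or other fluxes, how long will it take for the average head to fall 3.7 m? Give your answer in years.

ΔV = S × A × Δh = 2.1 × 10^-5 × 6.3 × 10^8 × 3.7 = 48950 m³
Q = 0.233 million m³/yr = 638.4 m³/d
t = ΔV / Q = 48950 m³ / 638.4 m³/d = 76.68 d
t = 76.68 d ≈ 0.2101 years

t ≈ 0.21 years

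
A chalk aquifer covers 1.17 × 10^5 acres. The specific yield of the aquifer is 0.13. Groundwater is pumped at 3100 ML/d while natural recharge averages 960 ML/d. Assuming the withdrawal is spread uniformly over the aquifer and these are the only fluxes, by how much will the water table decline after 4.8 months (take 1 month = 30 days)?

Δh ≈ 5.01 m

A = 1.17 × 10^5 acres = 4.735 × 10^8 m²
Net abstraction = 3100 − 960 = 2140 ML/d
Q_net = 2140 ML/d = 2.14 × 10^6 m³/d
t = 4.8 months = 144 d
ΔV = Q × t = 2.14 × 10^6 m³/d × 144 d = 3.082 × 10^8 m³
Δh = ΔV / (Sy × A) = 3.082 × 10^8 / (0.13 × 4.735 × 10^8) = 5.006 m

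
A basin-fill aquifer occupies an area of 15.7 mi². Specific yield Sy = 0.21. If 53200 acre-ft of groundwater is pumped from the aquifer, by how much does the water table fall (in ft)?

A = 15.7 mi² = 4.066 × 10^7 m²
ΔV = 53200 acre-ft = 6.562 × 10^7 m³
Δh = ΔV / (Sy × A) = 6.562 × 10^7 m³ / (0.21 × 4.066 × 10^7 m²) = 7.685 m
Δh = 7.685 m = 25.21 ft

Δh ≈ 25.2 ft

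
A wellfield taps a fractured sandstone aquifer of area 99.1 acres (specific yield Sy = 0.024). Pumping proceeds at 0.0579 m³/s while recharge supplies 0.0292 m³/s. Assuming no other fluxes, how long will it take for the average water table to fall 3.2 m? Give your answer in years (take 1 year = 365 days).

t ≈ 0.034 years

A = 99.1 acres = 4.01 × 10^5 m²
ΔV = Sy × A × Δh = 0.024 × 4.01 × 10^5 × 3.2 = 30800 m³
Net withdrawal = 0.0579 − 0.0292 = 0.0287 m³/s = 2480 m³/d
t = ΔV / Q = 30800 m³ / 2480 m³/d = 12.42 d
t = 12.42 d ≈ 0.03403 years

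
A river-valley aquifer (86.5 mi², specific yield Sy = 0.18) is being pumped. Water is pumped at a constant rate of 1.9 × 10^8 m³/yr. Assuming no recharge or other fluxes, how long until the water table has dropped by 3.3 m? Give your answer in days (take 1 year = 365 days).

A = 86.5 mi² = 2.24 × 10^8 m²
ΔV = Sy × A × Δh = 0.18 × 2.24 × 10^8 × 3.3 = 1.331 × 10^8 m³
Q = 1.9 × 10^8 m³/yr = 5.205 × 10^5 m³/d
t = ΔV / Q = 1.331 × 10^8 m³ / 5.205 × 10^5 m³/d = 255.6 d

t ≈ 256 days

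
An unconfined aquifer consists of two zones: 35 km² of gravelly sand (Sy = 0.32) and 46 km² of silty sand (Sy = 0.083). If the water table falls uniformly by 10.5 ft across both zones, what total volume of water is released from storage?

A₁ = 35 km² = 3.5 × 10^7 m²; A₂ = 46 km² = 4.6 × 10^7 m²
Δh = 10.5 ft = 3.2 m
ΔV₁ = 0.32 × 3.5 × 10^7 × 3.2 = 3.584 × 10^7 m³
ΔV₂ = 0.083 × 4.6 × 10^7 × 3.2 = 1.222 × 10^7 m³
ΔV = ΔV₁ + ΔV₂ = 4.806 × 10^7 m³

ΔV ≈ 4.81 × 10^7 m³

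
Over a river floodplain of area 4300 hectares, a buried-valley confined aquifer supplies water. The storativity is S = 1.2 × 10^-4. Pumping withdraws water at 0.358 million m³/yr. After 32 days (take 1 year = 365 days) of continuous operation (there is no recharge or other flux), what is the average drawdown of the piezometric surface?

Δh ≈ 6.08 m

A = 4300 hectares = 4.3 × 10^7 m²
Q = 0.358 million m³/yr = 980.8 m³/d
ΔV = Q × t = 980.8 m³/d × 32 d = 31390 m³
Δh = ΔV / (S × A) = 31390 / (1.2 × 10^-4 × 4.3 × 10^7) = 6.083 m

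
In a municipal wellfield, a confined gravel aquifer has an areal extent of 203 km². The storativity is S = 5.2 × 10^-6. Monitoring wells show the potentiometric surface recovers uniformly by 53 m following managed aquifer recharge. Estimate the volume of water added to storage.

A = 203 km² = 2.03 × 10^8 m²
ΔV = S × A × Δh = 5.2 × 10^-6 × 2.03 × 10^8 m² × 53 m = 55950 m³

ΔV ≈ 55900 m³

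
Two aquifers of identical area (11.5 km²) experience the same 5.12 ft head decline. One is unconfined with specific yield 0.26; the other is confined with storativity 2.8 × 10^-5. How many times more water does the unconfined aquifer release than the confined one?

A = 11.5 km² = 1.15 × 10^7 m²
Δh = 5.12 ft = 1.561 m
Unconfined: ΔV_u = Sy × A × Δh = 0.26 × 1.15 × 10^7 × 1.561 = 4.666 × 10^6 m³
Confined: ΔV_c = S × A × Δh = 2.8 × 10^-5 × 1.15 × 10^7 × 1.561 = 502.5 m³
Ratio = ΔV_u / ΔV_c = Sy / S = 0.26 / 2.8 × 10^-5 = 9286

ΔV_u / ΔV_c ≈ 9290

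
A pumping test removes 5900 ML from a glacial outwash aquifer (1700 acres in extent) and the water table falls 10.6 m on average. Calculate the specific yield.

Sy ≈ 0.081

A = 1700 acres = 6.88 × 10^6 m²
ΔV = 5900 ML = 5.9 × 10^6 m³
Sy = ΔV / (A × Δh) = 5.9 × 10^6 m³ / (6.88 × 10^6 m² × 10.6 m) = 0.08091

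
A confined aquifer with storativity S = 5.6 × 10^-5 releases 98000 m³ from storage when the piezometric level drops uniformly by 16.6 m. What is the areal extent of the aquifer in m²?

A = ΔV / (S × Δh) = 98000 / (5.6 × 10^-5 × 16.6) = 1.054 × 10^8 m²

A ≈ 1.05 × 10^8 m²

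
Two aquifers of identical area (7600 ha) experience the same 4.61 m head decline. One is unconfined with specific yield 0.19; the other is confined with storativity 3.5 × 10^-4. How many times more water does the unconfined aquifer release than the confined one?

A = 7600 ha = 7.6 × 10^7 m²
Unconfined: ΔV_u = Sy × A × Δh = 0.19 × 7.6 × 10^7 × 4.61 = 6.657 × 10^7 m³
Confined: ΔV_c = S × A × Δh = 3.5 × 10^-4 × 7.6 × 10^7 × 4.61 = 1.226 × 10^5 m³
Ratio = ΔV_u / ΔV_c = Sy / S = 0.19 / 3.5 × 10^-4 = 542.9

ΔV_u / ΔV_c ≈ 543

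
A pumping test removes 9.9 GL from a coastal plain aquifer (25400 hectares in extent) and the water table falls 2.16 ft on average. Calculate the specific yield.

A = 25400 hectares = 2.54 × 10^8 m²
Δh = 2.16 ft = 0.6584 m
ΔV = 9.9 GL = 9.9 × 10^6 m³
Sy = ΔV / (A × Δh) = 9.9 × 10^6 m³ / (2.54 × 10^8 m² × 0.6584 m) = 0.0592

Sy ≈ 0.059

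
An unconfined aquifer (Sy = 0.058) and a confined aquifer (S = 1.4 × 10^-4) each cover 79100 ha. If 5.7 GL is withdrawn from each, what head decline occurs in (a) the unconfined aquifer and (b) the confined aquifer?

A = 79100 ha = 7.91 × 10^8 m²
ΔV = 5.7 GL = 5.7 × 10^6 m³
Unconfined: Δh_u = ΔV/(Sy·A) = 5.7 × 10^6/(0.058 × 7.91 × 10^8) = 0.1242 m
Confined: Δh_c = ΔV/(S·A) = 5.7 × 10^6/(1.4 × 10^-4 × 7.91 × 10^8) = 51.47 m

Δh_u ≈ 0.124 m; Δh_c ≈ 51.5 m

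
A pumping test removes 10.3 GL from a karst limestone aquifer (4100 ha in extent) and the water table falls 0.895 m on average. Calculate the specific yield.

A = 4100 ha = 4.1 × 10^7 m²
ΔV = 10.3 GL = 1.03 × 10^7 m³
Sy = ΔV / (A × Δh) = 1.03 × 10^7 m³ / (4.1 × 10^7 m² × 0.895 m) = 0.2807

Sy ≈ 0.28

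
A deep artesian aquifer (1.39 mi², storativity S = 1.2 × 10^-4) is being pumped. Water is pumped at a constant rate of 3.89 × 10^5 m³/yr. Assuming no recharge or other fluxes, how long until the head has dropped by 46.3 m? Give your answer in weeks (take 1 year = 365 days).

t ≈ 2.68 weeks

A = 1.39 mi² = 3.6 × 10^6 m²
ΔV = S × A × Δh = 1.2 × 10^-4 × 3.6 × 10^6 × 46.3 = 20000 m³
Q = 3.89 × 10^5 m³/yr = 1066 m³/d
t = ΔV / Q = 20000 m³ / 1066 m³/d = 18.77 d
t = 18.77 d ≈ 2.681 weeks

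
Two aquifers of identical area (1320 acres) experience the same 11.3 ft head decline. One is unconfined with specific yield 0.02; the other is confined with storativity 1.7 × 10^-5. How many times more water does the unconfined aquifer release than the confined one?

A = 1320 acres = 5.342 × 10^6 m²
Δh = 11.3 ft = 3.444 m
Unconfined: ΔV_u = Sy × A × Δh = 0.02 × 5.342 × 10^6 × 3.444 = 3.68 × 10^5 m³
Confined: ΔV_c = S × A × Δh = 1.7 × 10^-5 × 5.342 × 10^6 × 3.444 = 312.8 m³
Ratio = ΔV_u / ΔV_c = Sy / S = 0.02 / 1.7 × 10^-5 = 1176

ΔV_u / ΔV_c ≈ 1180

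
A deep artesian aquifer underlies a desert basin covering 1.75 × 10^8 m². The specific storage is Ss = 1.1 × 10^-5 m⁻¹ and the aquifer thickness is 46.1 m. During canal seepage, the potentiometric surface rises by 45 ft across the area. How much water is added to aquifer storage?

S = Ss × b = 1.1 × 10^-5 m⁻¹ × 46.1 m = 5.071 × 10^-4
Δh = 45 ft = 13.72 m
ΔV = S × A × Δh = 5.071 × 10^-4 × 1.75 × 10^8 m² × 13.72 m = 1.217 × 10^6 m³

ΔV ≈ 1.22 × 10^6 m³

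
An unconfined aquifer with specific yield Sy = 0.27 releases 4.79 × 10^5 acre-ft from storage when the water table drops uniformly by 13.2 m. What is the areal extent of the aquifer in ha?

A ≈ 16600 ha

ΔV = 4.79 × 10^5 acre-ft = 5.908 × 10^8 m³
A = ΔV / (Sy × Δh) = 5.908 × 10^8 / (0.27 × 13.2) = 1.658 × 10^8 m²
A = 1.658 × 10^8 m² = 16580 ha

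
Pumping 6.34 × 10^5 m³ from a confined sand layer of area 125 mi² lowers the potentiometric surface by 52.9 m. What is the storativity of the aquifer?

S ≈ 3.7 × 10^-5

A = 125 mi² = 3.237 × 10^8 m²
S = ΔV / (A × Δh) = 6.34 × 10^5 m³ / (3.237 × 10^8 m² × 52.9 m) = 3.702 × 10^-5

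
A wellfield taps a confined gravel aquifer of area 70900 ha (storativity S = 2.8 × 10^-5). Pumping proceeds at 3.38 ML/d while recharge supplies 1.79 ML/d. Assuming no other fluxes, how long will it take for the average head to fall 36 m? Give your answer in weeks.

A = 70900 ha = 7.09 × 10^8 m²
ΔV = S × A × Δh = 2.8 × 10^-5 × 7.09 × 10^8 × 36 = 7.147 × 10^5 m³
Net withdrawal = 3.38 − 1.79 = 1.59 ML/d = 1590 m³/d
t = ΔV / Q = 7.147 × 10^5 m³ / 1590 m³/d = 449.5 d
t = 449.5 d ≈ 64.21 weeks

t ≈ 64.2 weeks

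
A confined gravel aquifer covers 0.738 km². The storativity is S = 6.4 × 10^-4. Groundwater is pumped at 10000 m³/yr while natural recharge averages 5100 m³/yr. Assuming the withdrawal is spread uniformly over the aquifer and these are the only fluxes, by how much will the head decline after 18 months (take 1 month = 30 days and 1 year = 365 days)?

Δh ≈ 15.3 m

A = 0.738 km² = 7.38 × 10^5 m²
Net abstraction = 10000 − 5100 = 4900 m³/yr
Q_net = 4900 m³/yr = 13.42 m³/d
t = 18 months = 540 d
ΔV = Q × t = 13.42 m³/d × 540 d = 7249 m³
Δh = ΔV / (S × A) = 7249 / (6.4 × 10^-4 × 7.38 × 10^5) = 15.35 m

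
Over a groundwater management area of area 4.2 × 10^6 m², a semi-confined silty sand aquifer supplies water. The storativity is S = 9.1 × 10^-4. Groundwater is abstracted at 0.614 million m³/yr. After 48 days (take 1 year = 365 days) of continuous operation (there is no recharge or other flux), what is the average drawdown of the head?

Q = 0.614 million m³/yr = 1682 m³/d
ΔV = Q × t = 1682 m³/d × 48 d = 80750 m³
Δh = ΔV / (S × A) = 80750 / (9.1 × 10^-4 × 4.2 × 10^6) = 21.13 m

Δh ≈ 21.1 m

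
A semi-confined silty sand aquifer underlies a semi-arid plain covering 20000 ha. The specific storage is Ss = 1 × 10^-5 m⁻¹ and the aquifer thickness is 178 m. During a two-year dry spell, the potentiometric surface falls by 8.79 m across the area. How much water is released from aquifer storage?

S = Ss × b = 1 × 10^-5 m⁻¹ × 178 m = 1.78 × 10^-3
A = 20000 ha = 2 × 10^8 m²
ΔV = S × A × Δh = 0.00178 × 2 × 10^8 m² × 8.79 m = 3.129 × 10^6 m³

ΔV ≈ 3.13 × 10^6 m³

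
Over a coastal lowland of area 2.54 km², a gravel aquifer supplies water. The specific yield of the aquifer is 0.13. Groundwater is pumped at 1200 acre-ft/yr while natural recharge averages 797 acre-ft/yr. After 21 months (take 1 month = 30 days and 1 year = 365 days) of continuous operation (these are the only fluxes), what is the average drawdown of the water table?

A = 2.54 km² = 2.54 × 10^6 m²
Net abstraction = 1200 − 797 = 403 acre-ft/yr
Q_net = 403 acre-ft/yr = 1362 m³/d
t = 21 months = 630 d
ΔV = Q × t = 1362 m³/d × 630 d = 8.58 × 10^5 m³
Δh = ΔV / (Sy × A) = 8.58 × 10^5 / (0.13 × 2.54 × 10^6) = 2.598 m

Δh ≈ 2.6 m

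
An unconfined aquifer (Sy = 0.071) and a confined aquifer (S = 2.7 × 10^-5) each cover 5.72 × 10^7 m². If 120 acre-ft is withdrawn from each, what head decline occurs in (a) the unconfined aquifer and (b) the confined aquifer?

Δh_u ≈ 0.0364 m; Δh_c ≈ 95.8 m

ΔV = 120 acre-ft = 1.48 × 10^5 m³
Unconfined: Δh_u = ΔV/(Sy·A) = 1.48 × 10^5/(0.071 × 5.72 × 10^7) = 0.03645 m
Confined: Δh_c = ΔV/(S·A) = 1.48 × 10^5/(2.7 × 10^-5 × 5.72 × 10^7) = 95.84 m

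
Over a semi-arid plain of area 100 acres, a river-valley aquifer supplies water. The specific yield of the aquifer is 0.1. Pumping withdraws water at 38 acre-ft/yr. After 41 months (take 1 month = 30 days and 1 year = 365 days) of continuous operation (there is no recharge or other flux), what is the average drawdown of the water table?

A = 100 acres = 4.047 × 10^5 m²
Q = 38 acre-ft/yr = 128.4 m³/d
t = 41 months = 1230 d
ΔV = Q × t = 128.4 m³/d × 1230 d = 1.58 × 10^5 m³
Δh = ΔV / (Sy × A) = 1.58 × 10^5 / (0.1 × 4.047 × 10^5) = 3.903 m

Δh ≈ 3.9 m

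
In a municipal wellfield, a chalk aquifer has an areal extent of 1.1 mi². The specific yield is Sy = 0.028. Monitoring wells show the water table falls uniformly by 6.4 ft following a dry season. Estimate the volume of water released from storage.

A = 1.1 mi² = 2.849 × 10^6 m²
Δh = 6.4 ft = 1.951 m
ΔV = Sy × A × Δh = 0.028 × 2.849 × 10^6 m² × 1.951 m = 1.556 × 10^5 m³

ΔV ≈ 1.56 × 10^5 m³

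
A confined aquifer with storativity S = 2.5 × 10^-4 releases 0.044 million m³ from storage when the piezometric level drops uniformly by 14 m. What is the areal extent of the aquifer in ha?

ΔV = 0.044 million m³ = 44000 m³
A = ΔV / (S × Δh) = 44000 / (2.5 × 10^-4 × 14) = 1.257 × 10^7 m²
A = 1.257 × 10^7 m² = 1257 ha

A ≈ 1260 ha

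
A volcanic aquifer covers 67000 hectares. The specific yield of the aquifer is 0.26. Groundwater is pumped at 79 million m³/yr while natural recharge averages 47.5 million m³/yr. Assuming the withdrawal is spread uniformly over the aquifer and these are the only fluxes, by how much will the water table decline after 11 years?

Δh ≈ 1.99 m

A = 67000 hectares = 6.7 × 10^8 m²
Net abstraction = 79 − 47.5 = 31.5 million m³/yr
Q_net = 31.5 million m³/yr = 86300 m³/d
t = 11 years = 4015 d
ΔV = Q × t = 86300 m³/d × 4015 d = 3.465 × 10^8 m³
Δh = ΔV / (Sy × A) = 3.465 × 10^8 / (0.26 × 6.7 × 10^8) = 1.989 m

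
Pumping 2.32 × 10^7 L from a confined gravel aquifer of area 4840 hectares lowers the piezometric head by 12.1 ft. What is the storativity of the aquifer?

A = 4840 hectares = 4.84 × 10^7 m²
Δh = 12.1 ft = 3.688 m
ΔV = 2.32 × 10^7 L = 23200 m³
S = ΔV / (A × Δh) = 23200 m³ / (4.84 × 10^7 m² × 3.688 m) = 1.3 × 10^-4

S ≈ 1.3 × 10^-4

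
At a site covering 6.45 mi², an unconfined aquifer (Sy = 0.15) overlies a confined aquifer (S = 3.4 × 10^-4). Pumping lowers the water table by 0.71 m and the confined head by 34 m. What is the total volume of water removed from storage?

A = 6.45 mi² = 1.671 × 10^7 m²
Unconfined: ΔV_u = Sy × A × Δh_u = 0.15 × 1.671 × 10^7 × 0.71 = 1.779 × 10^6 m³
Confined: ΔV_c = S × A × Δh_c = 3.4 × 10^-4 × 1.671 × 10^7 × 34 = 1.931 × 10^5 m³
Total ΔV = 1.779 × 10^6 + 1.931 × 10^5 = 1.972 × 10^6 m³

ΔV ≈ 1.97 × 10^6 m³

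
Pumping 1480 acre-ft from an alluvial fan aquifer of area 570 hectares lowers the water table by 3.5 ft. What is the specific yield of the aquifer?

Sy ≈ 0.3

A = 570 hectares = 5.7 × 10^6 m²
Δh = 3.5 ft = 1.067 m
ΔV = 1480 acre-ft = 1.826 × 10^6 m³
Sy = ΔV / (A × Δh) = 1.826 × 10^6 m³ / (5.7 × 10^6 m² × 1.067 m) = 0.3002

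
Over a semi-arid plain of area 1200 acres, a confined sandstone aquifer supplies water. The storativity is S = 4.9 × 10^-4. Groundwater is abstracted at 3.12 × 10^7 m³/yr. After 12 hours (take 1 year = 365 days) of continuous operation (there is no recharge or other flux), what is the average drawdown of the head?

Δh ≈ 18 m

A = 1200 acres = 4.856 × 10^6 m²
Q = 3.12 × 10^7 m³/yr = 85480 m³/d
t = 12 hours = 0.5 d
ΔV = Q × t = 85480 m³/d × 0.5 d = 42740 m³
Δh = ΔV / (S × A) = 42740 / (4.9 × 10^-4 × 4.856 × 10^6) = 17.96 m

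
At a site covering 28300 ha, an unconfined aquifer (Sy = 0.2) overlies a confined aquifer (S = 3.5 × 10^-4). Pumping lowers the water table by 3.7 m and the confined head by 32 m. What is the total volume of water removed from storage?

A = 28300 ha = 2.83 × 10^8 m²
Unconfined: ΔV_u = Sy × A × Δh_u = 0.2 × 2.83 × 10^8 × 3.7 = 2.094 × 10^8 m³
Confined: ΔV_c = S × A × Δh_c = 3.5 × 10^-4 × 2.83 × 10^8 × 32 = 3.17 × 10^6 m³
Total ΔV = 2.094 × 10^8 + 3.17 × 10^6 = 2.126 × 10^8 m³

ΔV ≈ 2.13 × 10^8 m³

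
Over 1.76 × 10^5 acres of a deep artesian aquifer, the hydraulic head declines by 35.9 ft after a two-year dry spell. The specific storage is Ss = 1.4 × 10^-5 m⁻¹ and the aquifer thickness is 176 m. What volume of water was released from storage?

S = Ss × b = 1.4 × 10^-5 m⁻¹ × 176 m = 2.464 × 10^-3
A = 1.76 × 10^5 acres = 7.122 × 10^8 m²
Δh = 35.9 ft = 10.94 m
ΔV = S × A × Δh = 0.002464 × 7.122 × 10^8 m² × 10.94 m = 1.92 × 10^7 m³

ΔV ≈ 1.92 × 10^7 m³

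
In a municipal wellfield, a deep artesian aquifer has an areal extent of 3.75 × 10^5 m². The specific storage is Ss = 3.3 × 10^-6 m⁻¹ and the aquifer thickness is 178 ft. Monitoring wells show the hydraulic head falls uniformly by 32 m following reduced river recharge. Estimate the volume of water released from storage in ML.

ΔV ≈ 2.15 ML

b = 178 ft = 54.25 m
S = Ss × b = 3.3 × 10^-6 m⁻¹ × 54.25 m = 1.79 × 10^-4
ΔV = S × A × Δh = 1.79 × 10^-4 × 3.75 × 10^5 m² × 32 m = 2148 m³
ΔV = 2148 m³ = 2.148 ML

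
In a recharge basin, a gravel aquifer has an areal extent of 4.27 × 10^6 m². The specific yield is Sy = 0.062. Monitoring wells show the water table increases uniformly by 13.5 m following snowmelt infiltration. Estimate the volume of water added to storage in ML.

ΔV = Sy × A × Δh = 0.062 × 4.27 × 10^6 m² × 13.5 m = 3.574 × 10^6 m³
ΔV = 3.574 × 10^6 m³ = 3574 ML

ΔV ≈ 3570 ML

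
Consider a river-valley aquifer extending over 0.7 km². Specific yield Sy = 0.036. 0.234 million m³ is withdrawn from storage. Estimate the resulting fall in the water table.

A = 0.7 km² = 7 × 10^5 m²
ΔV = 0.234 million m³ = 2.34 × 10^5 m³
Δh = ΔV / (Sy × A) = 2.34 × 10^5 m³ / (0.036 × 7 × 10^5 m²) = 9.286 m

Δh ≈ 9.29 m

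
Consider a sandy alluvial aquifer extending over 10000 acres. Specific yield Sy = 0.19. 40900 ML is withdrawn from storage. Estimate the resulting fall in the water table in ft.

Δh ≈ 17.5 ft

A = 10000 acres = 4.047 × 10^7 m²
ΔV = 40900 ML = 4.09 × 10^7 m³
Δh = ΔV / (Sy × A) = 4.09 × 10^7 m³ / (0.19 × 4.047 × 10^7 m²) = 5.319 m
Δh = 5.319 m = 17.45 ft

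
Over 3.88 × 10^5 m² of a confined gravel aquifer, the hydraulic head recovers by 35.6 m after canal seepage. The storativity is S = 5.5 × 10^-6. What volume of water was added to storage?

ΔV ≈ 76 m³

ΔV = S × A × Δh = 5.5 × 10^-6 × 3.88 × 10^5 m² × 35.6 m = 75.97 m³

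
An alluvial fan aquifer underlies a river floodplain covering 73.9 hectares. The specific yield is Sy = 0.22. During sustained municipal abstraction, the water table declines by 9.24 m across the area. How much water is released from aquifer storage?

A = 73.9 hectares = 7.39 × 10^5 m²
ΔV = Sy × A × Δh = 0.22 × 7.39 × 10^5 m² × 9.24 m = 1.502 × 10^6 m³

ΔV ≈ 1.5 × 10^6 m³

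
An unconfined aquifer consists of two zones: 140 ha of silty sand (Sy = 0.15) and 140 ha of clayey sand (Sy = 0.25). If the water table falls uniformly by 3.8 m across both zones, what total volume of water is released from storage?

ΔV ≈ 2.13 × 10^6 m³

A₁ = 140 ha = 1.4 × 10^6 m²; A₂ = 140 ha = 1.4 × 10^6 m²
ΔV₁ = 0.15 × 1.4 × 10^6 × 3.8 = 7.98 × 10^5 m³
ΔV₂ = 0.25 × 1.4 × 10^6 × 3.8 = 1.33 × 10^6 m³
ΔV = ΔV₁ + ΔV₂ = 2.128 × 10^6 m³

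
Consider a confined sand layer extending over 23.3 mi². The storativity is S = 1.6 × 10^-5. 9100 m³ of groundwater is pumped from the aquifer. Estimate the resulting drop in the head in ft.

Δh ≈ 30.9 ft

A = 23.3 mi² = 6.035 × 10^7 m²
Δh = ΔV / (S × A) = 9100 m³ / (1.6 × 10^-5 × 6.035 × 10^7 m²) = 9.425 m
Δh = 9.425 m = 30.92 ft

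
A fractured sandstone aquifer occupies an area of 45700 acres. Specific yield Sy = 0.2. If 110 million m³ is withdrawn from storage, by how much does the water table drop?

A = 45700 acres = 1.849 × 10^8 m²
ΔV = 110 million m³ = 1.1 × 10^8 m³
Δh = ΔV / (Sy × A) = 1.1 × 10^8 m³ / (0.2 × 1.849 × 10^8 m²) = 2.974 m

Δh ≈ 2.97 m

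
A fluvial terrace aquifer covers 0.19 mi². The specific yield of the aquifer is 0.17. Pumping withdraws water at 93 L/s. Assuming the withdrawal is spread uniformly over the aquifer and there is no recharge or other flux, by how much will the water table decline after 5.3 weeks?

A = 0.19 mi² = 4.921 × 10^5 m²
Q = 93 L/s = 8035 m³/d
t = 5.3 weeks = 37.1 d
ΔV = Q × t = 8035 m³/d × 37.1 d = 2.981 × 10^5 m³
Δh = ΔV / (Sy × A) = 2.981 × 10^5 / (0.17 × 4.921 × 10^5) = 3.563 m

Δh ≈ 3.56 m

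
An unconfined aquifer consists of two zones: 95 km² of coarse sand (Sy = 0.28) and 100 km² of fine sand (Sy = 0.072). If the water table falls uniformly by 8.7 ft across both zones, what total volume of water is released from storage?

ΔV ≈ 8.96 × 10^7 m³

A₁ = 95 km² = 9.5 × 10^7 m²; A₂ = 100 km² = 1 × 10^8 m²
Δh = 8.7 ft = 2.652 m
ΔV₁ = 0.28 × 9.5 × 10^7 × 2.652 = 7.054 × 10^7 m³
ΔV₂ = 0.072 × 1 × 10^8 × 2.652 = 1.909 × 10^7 m³
ΔV = ΔV₁ + ΔV₂ = 8.963 × 10^7 m³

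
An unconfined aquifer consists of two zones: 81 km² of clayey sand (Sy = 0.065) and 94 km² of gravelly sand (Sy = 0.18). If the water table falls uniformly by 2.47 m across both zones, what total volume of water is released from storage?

ΔV ≈ 5.48 × 10^7 m³

A₁ = 81 km² = 8.1 × 10^7 m²; A₂ = 94 km² = 9.4 × 10^7 m²
ΔV₁ = 0.065 × 8.1 × 10^7 × 2.47 = 1.3 × 10^7 m³
ΔV₂ = 0.18 × 9.4 × 10^7 × 2.47 = 4.179 × 10^7 m³
ΔV = ΔV₁ + ΔV₂ = 5.48 × 10^7 m³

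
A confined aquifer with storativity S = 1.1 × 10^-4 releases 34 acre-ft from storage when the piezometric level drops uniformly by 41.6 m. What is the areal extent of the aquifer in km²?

ΔV = 34 acre-ft = 41940 m³
A = ΔV / (S × Δh) = 41940 / (1.1 × 10^-4 × 41.6) = 9.165 × 10^6 m²
A = 9.165 × 10^6 m² = 9.165 km²

A ≈ 9.16 km²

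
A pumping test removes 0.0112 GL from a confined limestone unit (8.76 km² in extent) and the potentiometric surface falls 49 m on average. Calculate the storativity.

A = 8.76 km² = 8.76 × 10^6 m²
ΔV = 0.0112 GL = 11200 m³
S = ΔV / (A × Δh) = 11200 m³ / (8.76 × 10^6 m² × 49 m) = 2.609 × 10^-5

S ≈ 2.6 × 10^-5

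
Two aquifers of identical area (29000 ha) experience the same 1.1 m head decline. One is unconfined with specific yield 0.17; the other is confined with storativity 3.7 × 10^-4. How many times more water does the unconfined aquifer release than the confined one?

A = 29000 ha = 2.9 × 10^8 m²
Unconfined: ΔV_u = Sy × A × Δh = 0.17 × 2.9 × 10^8 × 1.1 = 5.423 × 10^7 m³
Confined: ΔV_c = S × A × Δh = 3.7 × 10^-4 × 2.9 × 10^8 × 1.1 = 1.18 × 10^5 m³
Ratio = ΔV_u / ΔV_c = Sy / S = 0.17 / 3.7 × 10^-4 = 459.5

ΔV_u / ΔV_c ≈ 459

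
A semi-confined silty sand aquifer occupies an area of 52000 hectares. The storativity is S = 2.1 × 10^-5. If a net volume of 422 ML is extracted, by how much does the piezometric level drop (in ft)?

A = 52000 hectares = 5.2 × 10^8 m²
ΔV = 422 ML = 4.22 × 10^5 m³
Δh = ΔV / (S × A) = 4.22 × 10^5 m³ / (2.1 × 10^-5 × 5.2 × 10^8 m²) = 38.64 m
Δh = 38.64 m = 126.8 ft

Δh ≈ 127 ft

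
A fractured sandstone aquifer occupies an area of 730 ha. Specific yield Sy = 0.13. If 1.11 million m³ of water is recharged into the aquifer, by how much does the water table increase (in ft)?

Δh ≈ 3.84 ft

A = 730 ha = 7.3 × 10^6 m²
ΔV = 1.11 million m³ = 1.11 × 10^6 m³
Δh = ΔV / (Sy × A) = 1.11 × 10^6 m³ / (0.13 × 7.3 × 10^6 m²) = 1.17 m
Δh = 1.17 m = 3.837 ft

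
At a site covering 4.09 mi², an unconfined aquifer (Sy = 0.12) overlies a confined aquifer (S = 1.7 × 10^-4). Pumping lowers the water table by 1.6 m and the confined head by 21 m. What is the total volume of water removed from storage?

ΔV ≈ 2.07 × 10^6 m³

A = 4.09 mi² = 1.059 × 10^7 m²
Unconfined: ΔV_u = Sy × A × Δh_u = 0.12 × 1.059 × 10^7 × 1.6 = 2.034 × 10^6 m³
Confined: ΔV_c = S × A × Δh_c = 1.7 × 10^-4 × 1.059 × 10^7 × 21 = 37820 m³
Total ΔV = 2.034 × 10^6 + 37820 = 2.072 × 10^6 m³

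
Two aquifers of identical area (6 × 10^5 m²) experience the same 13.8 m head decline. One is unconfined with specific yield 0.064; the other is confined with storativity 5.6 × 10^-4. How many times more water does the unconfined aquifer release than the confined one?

ΔV_u / ΔV_c ≈ 114

Unconfined: ΔV_u = Sy × A × Δh = 0.064 × 6 × 10^5 × 13.8 = 5.299 × 10^5 m³
Confined: ΔV_c = S × A × Δh = 5.6 × 10^-4 × 6 × 10^5 × 13.8 = 4637 m³
Ratio = ΔV_u / ΔV_c = Sy / S = 0.064 / 5.6 × 10^-4 = 114.3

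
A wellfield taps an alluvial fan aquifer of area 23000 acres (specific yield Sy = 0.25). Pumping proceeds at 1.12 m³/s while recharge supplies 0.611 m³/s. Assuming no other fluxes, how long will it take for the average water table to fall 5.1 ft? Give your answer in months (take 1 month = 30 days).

t ≈ 27.4 months

A = 23000 acres = 9.308 × 10^7 m²
Δh = 5.1 ft = 1.554 m
ΔV = Sy × A × Δh = 0.25 × 9.308 × 10^7 × 1.554 = 3.617 × 10^7 m³
Net withdrawal = 1.12 − 0.611 = 0.509 m³/s = 43980 m³/d
t = ΔV / Q = 3.617 × 10^7 m³ / 43980 m³/d = 822.5 d
t = 822.5 d ≈ 27.42 months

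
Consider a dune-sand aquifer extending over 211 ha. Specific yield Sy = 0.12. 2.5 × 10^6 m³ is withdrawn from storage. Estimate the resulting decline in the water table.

Δh ≈ 9.87 m

A = 211 ha = 2.11 × 10^6 m²
Δh = ΔV / (Sy × A) = 2.5 × 10^6 m³ / (0.12 × 2.11 × 10^6 m²) = 9.874 m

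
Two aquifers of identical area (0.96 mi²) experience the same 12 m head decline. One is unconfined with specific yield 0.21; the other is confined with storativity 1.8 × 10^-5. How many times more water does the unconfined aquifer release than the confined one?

A = 0.96 mi² = 2.486 × 10^6 m²
Unconfined: ΔV_u = Sy × A × Δh = 0.21 × 2.486 × 10^6 × 12 = 6.266 × 10^6 m³
Confined: ΔV_c = S × A × Δh = 1.8 × 10^-5 × 2.486 × 10^6 × 12 = 537.1 m³
Ratio = ΔV_u / ΔV_c = Sy / S = 0.21 / 1.8 × 10^-5 = 11670

ΔV_u / ΔV_c ≈ 11700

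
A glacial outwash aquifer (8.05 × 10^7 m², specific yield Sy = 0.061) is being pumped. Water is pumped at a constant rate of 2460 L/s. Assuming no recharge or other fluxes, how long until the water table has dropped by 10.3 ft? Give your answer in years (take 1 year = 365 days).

Δh = 10.3 ft = 3.139 m
ΔV = Sy × A × Δh = 0.061 × 8.05 × 10^7 × 3.139 = 1.542 × 10^7 m³
Q = 2460 L/s = 2.125 × 10^5 m³/d
t = ΔV / Q = 1.542 × 10^7 m³ / 2.125 × 10^5 m³/d = 72.53 d
t = 72.53 d ≈ 0.1987 years

t ≈ 0.199 years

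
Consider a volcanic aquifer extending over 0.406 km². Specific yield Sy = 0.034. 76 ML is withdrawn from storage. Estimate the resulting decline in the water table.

A = 0.406 km² = 4.06 × 10^5 m²
ΔV = 76 ML = 76000 m³
Δh = ΔV / (Sy × A) = 76000 m³ / (0.034 × 4.06 × 10^5 m²) = 5.506 m

Δh ≈ 5.51 m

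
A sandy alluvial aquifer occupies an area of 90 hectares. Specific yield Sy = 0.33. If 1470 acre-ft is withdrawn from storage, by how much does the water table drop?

Δh ≈ 6.11 m

A = 90 hectares = 9 × 10^5 m²
ΔV = 1470 acre-ft = 1.813 × 10^6 m³
Δh = ΔV / (Sy × A) = 1.813 × 10^6 m³ / (0.33 × 9 × 10^5 m²) = 6.105 m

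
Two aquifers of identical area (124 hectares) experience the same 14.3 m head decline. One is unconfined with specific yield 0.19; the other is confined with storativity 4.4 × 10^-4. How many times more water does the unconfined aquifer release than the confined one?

ΔV_u / ΔV_c ≈ 432

A = 124 hectares = 1.24 × 10^6 m²
Unconfined: ΔV_u = Sy × A × Δh = 0.19 × 1.24 × 10^6 × 14.3 = 3.369 × 10^6 m³
Confined: ΔV_c = S × A × Δh = 4.4 × 10^-4 × 1.24 × 10^6 × 14.3 = 7802 m³
Ratio = ΔV_u / ΔV_c = Sy / S = 0.19 / 4.4 × 10^-4 = 431.8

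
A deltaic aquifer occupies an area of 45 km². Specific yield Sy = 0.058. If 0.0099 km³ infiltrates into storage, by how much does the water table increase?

A = 45 km² = 4.5 × 10^7 m²
ΔV = 0.0099 km³ = 9.9 × 10^6 m³
Δh = ΔV / (Sy × A) = 9.9 × 10^6 m³ / (0.058 × 4.5 × 10^7 m²) = 3.793 m

Δh ≈ 3.79 m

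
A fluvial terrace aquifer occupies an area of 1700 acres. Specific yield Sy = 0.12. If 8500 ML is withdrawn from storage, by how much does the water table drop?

A = 1700 acres = 6.88 × 10^6 m²
ΔV = 8500 ML = 8.5 × 10^6 m³
Δh = ΔV / (Sy × A) = 8.5 × 10^6 m³ / (0.12 × 6.88 × 10^6 m²) = 10.3 m

Δh ≈ 10.3 m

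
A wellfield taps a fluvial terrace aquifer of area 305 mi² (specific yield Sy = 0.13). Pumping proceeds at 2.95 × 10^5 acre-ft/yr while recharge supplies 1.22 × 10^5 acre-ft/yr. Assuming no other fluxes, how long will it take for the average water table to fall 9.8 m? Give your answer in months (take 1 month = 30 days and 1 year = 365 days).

A = 305 mi² = 7.899 × 10^8 m²
ΔV = Sy × A × Δh = 0.13 × 7.899 × 10^8 × 9.8 = 1.006 × 10^9 m³
Net withdrawal = 2.95 × 10^5 − 1.22 × 10^5 = 1.73 × 10^5 acre-ft/yr = 5.846 × 10^5 m³/d
t = ΔV / Q = 1.006 × 10^9 m³ / 5.846 × 10^5 m³/d = 1721 d
t = 1721 d ≈ 57.38 months

t ≈ 57.4 months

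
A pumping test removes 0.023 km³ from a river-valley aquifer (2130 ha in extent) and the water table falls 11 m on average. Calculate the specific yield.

Sy ≈ 0.098

A = 2130 ha = 2.13 × 10^7 m²
ΔV = 0.023 km³ = 2.3 × 10^7 m³
Sy = ΔV / (A × Δh) = 2.3 × 10^7 m³ / (2.13 × 10^7 m² × 11 m) = 0.09816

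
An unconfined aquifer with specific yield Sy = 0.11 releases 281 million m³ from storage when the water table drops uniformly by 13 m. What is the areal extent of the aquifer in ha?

ΔV = 281 million m³ = 2.81 × 10^8 m³
A = ΔV / (Sy × Δh) = 2.81 × 10^8 / (0.11 × 13) = 1.965 × 10^8 m²
A = 1.965 × 10^8 m² = 19650 ha

A ≈ 19700 ha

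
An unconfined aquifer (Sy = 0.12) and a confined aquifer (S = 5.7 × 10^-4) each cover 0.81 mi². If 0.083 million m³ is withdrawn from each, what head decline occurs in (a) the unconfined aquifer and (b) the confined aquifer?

A = 0.81 mi² = 2.098 × 10^6 m²
ΔV = 0.083 million m³ = 83000 m³
Unconfined: Δh_u = ΔV/(Sy·A) = 83000/(0.12 × 2.098 × 10^6) = 0.3297 m
Confined: Δh_c = ΔV/(S·A) = 83000/(5.7 × 10^-4 × 2.098 × 10^6) = 69.41 m

Δh_u ≈ 0.33 m; Δh_c ≈ 69.4 m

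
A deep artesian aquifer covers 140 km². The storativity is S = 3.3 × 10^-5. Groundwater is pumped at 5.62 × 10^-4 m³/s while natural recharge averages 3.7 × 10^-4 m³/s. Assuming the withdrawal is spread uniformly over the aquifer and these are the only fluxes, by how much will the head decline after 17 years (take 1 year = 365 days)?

A = 140 km² = 1.4 × 10^8 m²
Net abstraction = 5.62 × 10^-4 − 3.7 × 10^-4 = 1.92 × 10^-4 m³/s
Q_net = 1.92 × 10^-4 m³/s = 16.59 m³/d
t = 17 years = 6205 d
ΔV = Q × t = 16.59 m³/d × 6205 d = 1.029 × 10^5 m³
Δh = ΔV / (S × A) = 1.029 × 10^5 / (3.3 × 10^-5 × 1.4 × 10^8) = 22.28 m

Δh ≈ 22.3 m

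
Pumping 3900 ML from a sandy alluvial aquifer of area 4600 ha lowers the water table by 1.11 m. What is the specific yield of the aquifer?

Sy ≈ 0.076

A = 4600 ha = 4.6 × 10^7 m²
ΔV = 3900 ML = 3.9 × 10^6 m³
Sy = ΔV / (A × Δh) = 3.9 × 10^6 m³ / (4.6 × 10^7 m² × 1.11 m) = 0.07638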